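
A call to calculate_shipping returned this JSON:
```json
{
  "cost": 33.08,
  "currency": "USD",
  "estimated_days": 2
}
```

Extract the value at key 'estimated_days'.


2


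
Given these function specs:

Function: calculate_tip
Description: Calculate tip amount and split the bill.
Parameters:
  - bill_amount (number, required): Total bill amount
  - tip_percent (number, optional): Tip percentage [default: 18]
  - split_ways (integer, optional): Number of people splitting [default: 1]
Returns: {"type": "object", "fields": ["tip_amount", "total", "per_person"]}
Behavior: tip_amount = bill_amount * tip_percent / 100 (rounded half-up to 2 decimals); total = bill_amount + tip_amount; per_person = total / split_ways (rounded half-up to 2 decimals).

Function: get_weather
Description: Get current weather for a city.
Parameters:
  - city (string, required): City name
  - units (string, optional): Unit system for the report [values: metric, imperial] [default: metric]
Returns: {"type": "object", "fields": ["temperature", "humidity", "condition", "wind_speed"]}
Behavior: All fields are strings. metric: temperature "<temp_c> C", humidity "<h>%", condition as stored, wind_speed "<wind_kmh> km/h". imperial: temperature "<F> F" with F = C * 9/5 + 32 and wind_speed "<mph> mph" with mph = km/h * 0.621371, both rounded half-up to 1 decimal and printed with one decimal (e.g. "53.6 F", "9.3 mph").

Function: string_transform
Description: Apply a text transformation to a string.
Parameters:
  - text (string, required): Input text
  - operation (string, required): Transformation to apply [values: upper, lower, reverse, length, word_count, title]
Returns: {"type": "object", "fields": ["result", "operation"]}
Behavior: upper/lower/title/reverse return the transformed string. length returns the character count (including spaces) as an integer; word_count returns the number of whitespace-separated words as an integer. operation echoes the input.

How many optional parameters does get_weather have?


Parameters of get_weather: city (required), units (optional)
Optional count:
1


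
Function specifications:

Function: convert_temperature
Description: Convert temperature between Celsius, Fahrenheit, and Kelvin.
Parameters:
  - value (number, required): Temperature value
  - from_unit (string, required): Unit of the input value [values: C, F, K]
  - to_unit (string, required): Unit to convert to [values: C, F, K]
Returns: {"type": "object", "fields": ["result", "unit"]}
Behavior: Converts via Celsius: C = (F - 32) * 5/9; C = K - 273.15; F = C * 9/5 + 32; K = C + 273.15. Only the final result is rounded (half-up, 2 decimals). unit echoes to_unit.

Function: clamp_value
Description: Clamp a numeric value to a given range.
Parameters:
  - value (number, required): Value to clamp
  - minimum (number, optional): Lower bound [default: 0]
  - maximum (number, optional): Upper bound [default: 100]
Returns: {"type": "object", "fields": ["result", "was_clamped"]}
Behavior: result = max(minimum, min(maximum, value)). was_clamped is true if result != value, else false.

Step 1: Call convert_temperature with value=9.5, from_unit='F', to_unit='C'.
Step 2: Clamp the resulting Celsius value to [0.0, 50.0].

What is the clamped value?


Step 1: convert_temperature(value=9.5, from_unit=F, to_unit=C)
  To C: (9.5 - 32) * 5/9 = -12.5
  Target is C: -12.5
  Round to 2 decimals: -12.5
  -> result = -12.5 C
Step 2: clamp_value(value=-12.5, minimum=0.0, maximum=50.0)
  result = max(0.0, min(50.0, -12.5)) = max(0.0, -12.5) = 0.0
  was_clamped = (0.0 != -12.5) = true
  -> result = 0.0
0.0


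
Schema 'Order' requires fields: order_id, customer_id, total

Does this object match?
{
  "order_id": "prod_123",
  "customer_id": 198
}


Checking required fields...
Missing: total
Invalid - missing required field 'total'


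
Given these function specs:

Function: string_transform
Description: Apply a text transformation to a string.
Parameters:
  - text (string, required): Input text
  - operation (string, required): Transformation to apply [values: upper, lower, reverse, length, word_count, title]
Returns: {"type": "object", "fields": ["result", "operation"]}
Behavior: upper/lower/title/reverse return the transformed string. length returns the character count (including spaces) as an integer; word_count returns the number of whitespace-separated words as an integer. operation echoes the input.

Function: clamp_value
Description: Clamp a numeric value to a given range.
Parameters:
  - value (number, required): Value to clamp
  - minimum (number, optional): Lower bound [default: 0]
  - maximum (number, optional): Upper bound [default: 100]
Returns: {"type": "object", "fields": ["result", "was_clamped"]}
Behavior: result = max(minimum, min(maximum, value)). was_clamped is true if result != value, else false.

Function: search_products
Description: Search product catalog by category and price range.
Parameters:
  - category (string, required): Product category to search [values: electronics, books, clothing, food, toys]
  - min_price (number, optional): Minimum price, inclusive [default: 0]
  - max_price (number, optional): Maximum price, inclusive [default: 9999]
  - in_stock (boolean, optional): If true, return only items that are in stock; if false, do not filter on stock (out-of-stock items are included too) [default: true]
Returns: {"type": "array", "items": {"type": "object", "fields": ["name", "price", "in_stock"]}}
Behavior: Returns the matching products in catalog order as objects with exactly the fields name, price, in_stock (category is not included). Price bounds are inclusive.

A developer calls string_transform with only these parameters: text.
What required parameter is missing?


Required parameters: text, operation
Provided: text
Missing: operation
operation


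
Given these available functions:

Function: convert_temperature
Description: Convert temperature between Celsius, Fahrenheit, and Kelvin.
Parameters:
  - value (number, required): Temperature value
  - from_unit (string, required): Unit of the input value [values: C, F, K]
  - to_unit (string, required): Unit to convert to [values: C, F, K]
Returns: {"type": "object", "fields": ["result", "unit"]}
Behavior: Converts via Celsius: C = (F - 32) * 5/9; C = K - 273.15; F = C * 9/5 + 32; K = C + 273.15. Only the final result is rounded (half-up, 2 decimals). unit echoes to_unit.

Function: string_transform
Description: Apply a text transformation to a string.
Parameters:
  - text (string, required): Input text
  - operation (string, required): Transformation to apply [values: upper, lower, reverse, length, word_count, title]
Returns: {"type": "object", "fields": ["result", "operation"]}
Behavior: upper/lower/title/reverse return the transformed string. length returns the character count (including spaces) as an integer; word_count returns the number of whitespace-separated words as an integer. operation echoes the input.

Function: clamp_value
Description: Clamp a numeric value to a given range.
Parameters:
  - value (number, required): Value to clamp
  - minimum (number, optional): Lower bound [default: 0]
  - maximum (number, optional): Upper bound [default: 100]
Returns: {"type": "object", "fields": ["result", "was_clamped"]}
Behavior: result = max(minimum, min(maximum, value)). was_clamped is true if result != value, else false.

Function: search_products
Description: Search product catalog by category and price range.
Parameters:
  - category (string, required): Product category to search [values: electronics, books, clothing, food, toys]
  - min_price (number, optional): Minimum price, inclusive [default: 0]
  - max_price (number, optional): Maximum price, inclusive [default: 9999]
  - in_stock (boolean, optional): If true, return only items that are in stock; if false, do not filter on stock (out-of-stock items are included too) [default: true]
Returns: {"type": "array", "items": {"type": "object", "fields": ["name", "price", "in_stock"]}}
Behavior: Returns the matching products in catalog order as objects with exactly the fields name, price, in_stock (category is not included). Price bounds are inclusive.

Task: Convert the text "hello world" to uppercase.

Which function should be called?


The task needs a function whose description is: Apply a text transformation to a string.
string_transform


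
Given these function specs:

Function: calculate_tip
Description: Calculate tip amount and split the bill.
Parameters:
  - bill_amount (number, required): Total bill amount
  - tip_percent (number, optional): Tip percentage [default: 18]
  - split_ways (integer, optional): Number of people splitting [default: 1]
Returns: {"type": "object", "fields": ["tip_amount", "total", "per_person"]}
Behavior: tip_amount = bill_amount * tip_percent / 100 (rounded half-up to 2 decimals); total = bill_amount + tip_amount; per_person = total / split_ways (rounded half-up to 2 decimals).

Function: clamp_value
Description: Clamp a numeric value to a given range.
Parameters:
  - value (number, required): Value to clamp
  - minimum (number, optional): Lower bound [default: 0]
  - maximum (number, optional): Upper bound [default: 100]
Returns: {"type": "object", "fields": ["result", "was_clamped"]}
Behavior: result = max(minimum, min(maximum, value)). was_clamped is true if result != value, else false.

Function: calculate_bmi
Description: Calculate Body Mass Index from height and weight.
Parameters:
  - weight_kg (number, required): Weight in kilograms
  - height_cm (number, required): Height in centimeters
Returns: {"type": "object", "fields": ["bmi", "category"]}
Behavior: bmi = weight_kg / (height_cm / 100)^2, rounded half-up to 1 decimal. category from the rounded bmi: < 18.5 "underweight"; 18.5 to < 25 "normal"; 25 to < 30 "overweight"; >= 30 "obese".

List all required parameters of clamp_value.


Parameters of clamp_value and their required/optional flag:
  value: required
  minimum: optional
  maximum: optional
value


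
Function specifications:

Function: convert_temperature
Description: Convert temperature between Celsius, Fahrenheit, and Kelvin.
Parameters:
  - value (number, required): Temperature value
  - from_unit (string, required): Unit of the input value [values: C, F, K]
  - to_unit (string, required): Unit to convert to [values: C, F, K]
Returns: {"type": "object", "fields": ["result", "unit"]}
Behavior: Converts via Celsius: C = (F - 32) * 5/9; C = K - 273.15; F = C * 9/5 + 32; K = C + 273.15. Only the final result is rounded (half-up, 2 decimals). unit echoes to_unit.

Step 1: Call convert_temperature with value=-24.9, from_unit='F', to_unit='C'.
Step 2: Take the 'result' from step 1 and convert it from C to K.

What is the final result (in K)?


Step 1: convert_temperature(value=-24.9, from_unit=F, to_unit=C)
  To C: (-24.9 - 32) * 5/9 = -31.611111
  Target is C: -31.611111
  Round to 2 decimals: -31.61
  -> result = -31.61 C
Step 2: convert_temperature(value=-31.61, from_unit=C, to_unit=K)
  Input already in C: -31.61
  To K: -31.61 + 273.15 = 241.54
  Round to 2 decimals: 241.54
  -> result = 241.54 K
241.54 K


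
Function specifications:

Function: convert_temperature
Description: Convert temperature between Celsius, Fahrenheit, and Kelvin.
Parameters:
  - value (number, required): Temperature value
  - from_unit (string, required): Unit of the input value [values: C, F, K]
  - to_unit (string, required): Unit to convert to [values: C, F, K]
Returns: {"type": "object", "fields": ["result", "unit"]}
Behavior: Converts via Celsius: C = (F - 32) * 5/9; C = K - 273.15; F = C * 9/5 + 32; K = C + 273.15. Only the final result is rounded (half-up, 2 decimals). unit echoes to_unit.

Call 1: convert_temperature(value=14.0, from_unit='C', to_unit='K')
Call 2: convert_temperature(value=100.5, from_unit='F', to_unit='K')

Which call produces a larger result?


Call 1:
  Input already in C: 14
  To K: 14 + 273.15 = 287.15
  Round to 2 decimals: 287.15
  -> 287.15 K
Call 2:
  To C: (100.5 - 32) * 5/9 = 38.055556
  To K: 38.055556 + 273.15 = 311.205556
  Round to 2 decimals: 311.21
  -> 311.21 K
Call 2 (311.21 K)


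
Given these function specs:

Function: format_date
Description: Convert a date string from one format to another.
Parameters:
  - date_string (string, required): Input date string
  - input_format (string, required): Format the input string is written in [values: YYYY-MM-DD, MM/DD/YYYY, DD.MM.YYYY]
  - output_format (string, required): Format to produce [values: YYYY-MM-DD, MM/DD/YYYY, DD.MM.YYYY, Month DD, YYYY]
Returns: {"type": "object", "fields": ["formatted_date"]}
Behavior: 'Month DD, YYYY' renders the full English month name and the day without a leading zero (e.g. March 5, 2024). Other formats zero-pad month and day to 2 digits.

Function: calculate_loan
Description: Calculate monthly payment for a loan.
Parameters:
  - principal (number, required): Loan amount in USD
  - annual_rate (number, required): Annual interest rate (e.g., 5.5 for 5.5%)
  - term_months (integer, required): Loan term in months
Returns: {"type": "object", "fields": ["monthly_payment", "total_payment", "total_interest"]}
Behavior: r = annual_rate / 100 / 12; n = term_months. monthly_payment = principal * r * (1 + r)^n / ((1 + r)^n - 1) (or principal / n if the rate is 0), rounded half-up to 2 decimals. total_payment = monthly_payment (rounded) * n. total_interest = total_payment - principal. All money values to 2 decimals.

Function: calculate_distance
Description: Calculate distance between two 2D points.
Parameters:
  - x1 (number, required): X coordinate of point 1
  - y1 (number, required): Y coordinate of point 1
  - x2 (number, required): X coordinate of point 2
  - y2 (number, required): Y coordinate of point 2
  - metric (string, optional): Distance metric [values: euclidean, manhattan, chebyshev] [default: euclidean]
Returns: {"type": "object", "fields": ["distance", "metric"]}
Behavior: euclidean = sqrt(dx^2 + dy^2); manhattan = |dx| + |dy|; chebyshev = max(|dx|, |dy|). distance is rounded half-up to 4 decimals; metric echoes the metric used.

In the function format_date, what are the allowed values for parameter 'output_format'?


The format_date spec declares:
  - output_format (string, required): Format to produce [values: YYYY-MM-DD, MM/DD/YYYY, DD.MM.YYYY, Month DD, YYYY]
Allowed values:
YYYY-MM-DD, MM/DD/YYYY, DD.MM.YYYY, Month DD, YYYY


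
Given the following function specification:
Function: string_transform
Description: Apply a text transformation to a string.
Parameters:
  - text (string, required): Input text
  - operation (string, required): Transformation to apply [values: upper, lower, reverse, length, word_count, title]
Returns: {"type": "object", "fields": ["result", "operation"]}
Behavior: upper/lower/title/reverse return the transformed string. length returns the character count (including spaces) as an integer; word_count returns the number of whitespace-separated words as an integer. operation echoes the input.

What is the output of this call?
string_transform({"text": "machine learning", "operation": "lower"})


lower('machine learning') = 'machine learning'
Output:
{"result": "machine learning", "operation": "lower"}


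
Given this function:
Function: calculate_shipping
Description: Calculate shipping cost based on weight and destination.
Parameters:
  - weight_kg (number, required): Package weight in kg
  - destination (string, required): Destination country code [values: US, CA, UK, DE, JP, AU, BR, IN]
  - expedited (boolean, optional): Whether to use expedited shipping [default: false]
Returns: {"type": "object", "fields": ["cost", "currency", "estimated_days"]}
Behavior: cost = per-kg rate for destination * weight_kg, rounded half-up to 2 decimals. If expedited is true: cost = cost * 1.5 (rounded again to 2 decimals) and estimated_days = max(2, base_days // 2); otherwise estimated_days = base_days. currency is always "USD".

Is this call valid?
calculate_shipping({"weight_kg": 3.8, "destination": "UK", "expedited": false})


Checking all required parameters present and types match... All valid.
Valid


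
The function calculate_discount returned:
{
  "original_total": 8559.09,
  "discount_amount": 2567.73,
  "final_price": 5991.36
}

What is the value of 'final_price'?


5991.36


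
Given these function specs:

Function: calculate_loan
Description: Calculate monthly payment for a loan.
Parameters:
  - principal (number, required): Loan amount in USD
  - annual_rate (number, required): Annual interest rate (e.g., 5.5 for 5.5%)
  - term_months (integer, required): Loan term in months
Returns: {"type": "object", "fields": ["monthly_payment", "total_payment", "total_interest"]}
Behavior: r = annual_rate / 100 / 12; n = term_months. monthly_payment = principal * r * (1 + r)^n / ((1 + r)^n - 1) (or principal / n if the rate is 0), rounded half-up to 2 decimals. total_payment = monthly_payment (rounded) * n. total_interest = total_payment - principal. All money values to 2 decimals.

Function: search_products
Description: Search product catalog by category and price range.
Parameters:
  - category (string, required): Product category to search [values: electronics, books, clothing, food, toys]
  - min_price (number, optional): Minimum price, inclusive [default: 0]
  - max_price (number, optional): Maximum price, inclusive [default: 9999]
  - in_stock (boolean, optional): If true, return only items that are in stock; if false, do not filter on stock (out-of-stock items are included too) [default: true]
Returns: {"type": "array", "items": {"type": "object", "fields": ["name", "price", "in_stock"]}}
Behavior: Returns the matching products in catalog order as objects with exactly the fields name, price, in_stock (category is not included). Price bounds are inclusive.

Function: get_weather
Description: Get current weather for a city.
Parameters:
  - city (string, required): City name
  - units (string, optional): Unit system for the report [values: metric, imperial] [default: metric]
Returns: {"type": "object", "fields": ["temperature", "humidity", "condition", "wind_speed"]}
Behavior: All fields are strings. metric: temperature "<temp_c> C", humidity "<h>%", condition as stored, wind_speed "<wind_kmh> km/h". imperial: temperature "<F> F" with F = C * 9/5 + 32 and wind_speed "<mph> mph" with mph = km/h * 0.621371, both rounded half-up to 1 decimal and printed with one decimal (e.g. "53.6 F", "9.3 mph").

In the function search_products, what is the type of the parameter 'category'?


The search_products spec declares:
  - category (string, required): Product category to search [values: electronics, books, clothing, food, toys]
Type:
string


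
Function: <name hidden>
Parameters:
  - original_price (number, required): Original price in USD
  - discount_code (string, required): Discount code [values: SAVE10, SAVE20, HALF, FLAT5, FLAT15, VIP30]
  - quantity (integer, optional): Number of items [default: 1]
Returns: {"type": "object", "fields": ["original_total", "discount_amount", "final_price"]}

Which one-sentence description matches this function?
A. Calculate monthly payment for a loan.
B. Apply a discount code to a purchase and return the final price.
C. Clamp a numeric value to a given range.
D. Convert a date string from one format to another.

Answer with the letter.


Parameters original_price, discount_code, quantity and return ["original_total", "discount_amount", "final_price"] fit: Apply a discount code to a purchase and return the final price.
B


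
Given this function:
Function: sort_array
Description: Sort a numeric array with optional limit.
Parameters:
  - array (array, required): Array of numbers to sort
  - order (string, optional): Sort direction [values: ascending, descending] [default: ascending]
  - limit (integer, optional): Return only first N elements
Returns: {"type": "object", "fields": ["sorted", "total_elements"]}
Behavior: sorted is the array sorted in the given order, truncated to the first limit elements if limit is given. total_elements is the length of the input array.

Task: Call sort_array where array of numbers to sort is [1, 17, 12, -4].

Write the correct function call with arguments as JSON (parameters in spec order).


Mapping each described value to its parameter name:
  'Array of numbers to sort' -> array = [1, 17, 12, -4]
sort_array({"array": [1, 17, 12, -4]})


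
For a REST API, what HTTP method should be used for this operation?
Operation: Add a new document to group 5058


GET = read, POST = create, PUT = update/replace, DELETE = remove
This operation is a create.
POST


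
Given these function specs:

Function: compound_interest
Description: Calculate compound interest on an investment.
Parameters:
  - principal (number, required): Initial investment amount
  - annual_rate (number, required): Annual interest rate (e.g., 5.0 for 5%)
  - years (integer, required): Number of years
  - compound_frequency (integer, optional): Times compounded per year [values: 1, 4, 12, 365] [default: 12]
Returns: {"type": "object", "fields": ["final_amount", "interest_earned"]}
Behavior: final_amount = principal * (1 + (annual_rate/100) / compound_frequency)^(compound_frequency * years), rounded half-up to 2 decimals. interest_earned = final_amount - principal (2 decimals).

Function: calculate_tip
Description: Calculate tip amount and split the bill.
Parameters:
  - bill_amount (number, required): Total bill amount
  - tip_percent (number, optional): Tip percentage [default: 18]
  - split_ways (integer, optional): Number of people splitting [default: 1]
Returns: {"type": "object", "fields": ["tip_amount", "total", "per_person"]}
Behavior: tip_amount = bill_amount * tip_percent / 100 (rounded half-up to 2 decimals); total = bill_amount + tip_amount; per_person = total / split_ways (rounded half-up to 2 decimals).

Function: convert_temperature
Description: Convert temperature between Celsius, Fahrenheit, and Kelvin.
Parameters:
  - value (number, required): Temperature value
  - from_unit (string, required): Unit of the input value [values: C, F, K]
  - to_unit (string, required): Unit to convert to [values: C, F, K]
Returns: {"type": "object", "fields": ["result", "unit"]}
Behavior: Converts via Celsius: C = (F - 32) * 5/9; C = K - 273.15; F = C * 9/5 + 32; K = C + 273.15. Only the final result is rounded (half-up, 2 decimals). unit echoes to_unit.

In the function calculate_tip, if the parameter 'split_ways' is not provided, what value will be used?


The calculate_tip spec declares:
  - split_ways (integer, optional): Number of people splitting [default: 1]
Default:
1


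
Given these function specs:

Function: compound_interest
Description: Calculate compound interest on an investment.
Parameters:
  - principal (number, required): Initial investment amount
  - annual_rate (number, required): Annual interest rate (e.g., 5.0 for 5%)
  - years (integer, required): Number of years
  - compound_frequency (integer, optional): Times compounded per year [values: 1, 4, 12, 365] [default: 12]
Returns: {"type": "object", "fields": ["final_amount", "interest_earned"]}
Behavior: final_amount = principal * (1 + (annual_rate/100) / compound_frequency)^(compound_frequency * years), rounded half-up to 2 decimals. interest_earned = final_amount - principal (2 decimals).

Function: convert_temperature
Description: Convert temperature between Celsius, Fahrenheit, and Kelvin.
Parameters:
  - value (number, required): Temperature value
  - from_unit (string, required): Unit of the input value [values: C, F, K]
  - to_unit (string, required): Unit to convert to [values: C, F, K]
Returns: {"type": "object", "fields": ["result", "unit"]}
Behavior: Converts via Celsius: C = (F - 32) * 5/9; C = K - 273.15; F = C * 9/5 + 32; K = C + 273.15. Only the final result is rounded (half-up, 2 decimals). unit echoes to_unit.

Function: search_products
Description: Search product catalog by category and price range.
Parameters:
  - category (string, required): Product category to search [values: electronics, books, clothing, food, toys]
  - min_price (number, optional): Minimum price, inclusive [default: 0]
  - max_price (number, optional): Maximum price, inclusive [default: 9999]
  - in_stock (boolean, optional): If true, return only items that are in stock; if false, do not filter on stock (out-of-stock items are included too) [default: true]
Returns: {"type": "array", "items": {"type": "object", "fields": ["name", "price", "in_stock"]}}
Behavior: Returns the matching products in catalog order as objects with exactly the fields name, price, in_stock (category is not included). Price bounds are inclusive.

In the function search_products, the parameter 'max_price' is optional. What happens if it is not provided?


The search_products spec declares:
  - max_price (number, optional): Maximum price, inclusive [default: 9999]
It defaults to 9999


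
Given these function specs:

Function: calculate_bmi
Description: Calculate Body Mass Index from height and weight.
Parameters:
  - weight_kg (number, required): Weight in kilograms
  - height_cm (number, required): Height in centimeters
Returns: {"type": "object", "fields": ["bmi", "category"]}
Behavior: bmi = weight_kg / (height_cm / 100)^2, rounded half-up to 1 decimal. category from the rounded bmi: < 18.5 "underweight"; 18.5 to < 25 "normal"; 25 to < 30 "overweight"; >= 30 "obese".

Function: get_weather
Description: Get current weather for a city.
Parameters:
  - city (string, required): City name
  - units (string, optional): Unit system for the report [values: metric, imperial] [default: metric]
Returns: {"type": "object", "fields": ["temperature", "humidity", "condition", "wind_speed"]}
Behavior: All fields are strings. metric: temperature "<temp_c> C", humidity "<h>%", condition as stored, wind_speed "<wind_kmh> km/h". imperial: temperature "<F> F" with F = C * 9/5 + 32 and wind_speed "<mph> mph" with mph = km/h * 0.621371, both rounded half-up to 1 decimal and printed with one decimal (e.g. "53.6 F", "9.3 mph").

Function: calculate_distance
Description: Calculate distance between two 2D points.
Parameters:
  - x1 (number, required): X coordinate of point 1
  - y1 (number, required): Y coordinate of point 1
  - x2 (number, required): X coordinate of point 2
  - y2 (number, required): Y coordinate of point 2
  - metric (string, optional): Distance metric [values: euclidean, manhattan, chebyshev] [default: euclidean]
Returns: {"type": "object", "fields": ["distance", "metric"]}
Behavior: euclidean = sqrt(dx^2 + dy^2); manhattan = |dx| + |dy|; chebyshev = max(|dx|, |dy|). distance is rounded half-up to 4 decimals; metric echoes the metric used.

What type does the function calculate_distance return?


The calculate_distance spec declares Returns: {"type": "object", "fields": ["distance", "metric"]}
Type:
object


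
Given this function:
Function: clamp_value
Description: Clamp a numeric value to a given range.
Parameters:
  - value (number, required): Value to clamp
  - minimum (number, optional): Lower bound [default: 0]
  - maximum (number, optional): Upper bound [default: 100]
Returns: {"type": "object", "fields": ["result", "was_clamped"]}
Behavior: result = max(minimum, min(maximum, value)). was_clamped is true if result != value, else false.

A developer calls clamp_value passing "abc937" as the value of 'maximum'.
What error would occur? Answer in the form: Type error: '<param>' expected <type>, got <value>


Spec: 'maximum' is declared as number; "abc937" is a string.
Type error: 'maximum' expected number, got "abc937"


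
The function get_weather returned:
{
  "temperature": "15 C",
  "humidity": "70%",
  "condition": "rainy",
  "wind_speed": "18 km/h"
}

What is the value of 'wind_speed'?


18 km/h


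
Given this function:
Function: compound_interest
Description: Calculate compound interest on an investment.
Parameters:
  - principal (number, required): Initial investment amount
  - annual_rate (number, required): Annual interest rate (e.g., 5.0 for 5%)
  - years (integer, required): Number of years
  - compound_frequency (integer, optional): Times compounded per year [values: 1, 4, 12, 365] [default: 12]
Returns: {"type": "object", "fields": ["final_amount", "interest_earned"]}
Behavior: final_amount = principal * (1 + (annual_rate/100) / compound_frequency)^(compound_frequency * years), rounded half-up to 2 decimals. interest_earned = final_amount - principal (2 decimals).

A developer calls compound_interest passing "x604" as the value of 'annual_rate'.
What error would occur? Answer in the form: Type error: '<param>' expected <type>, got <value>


Spec: 'annual_rate' is declared as number; "x604" is a string.
Type error: 'annual_rate' expected number, got "x604"


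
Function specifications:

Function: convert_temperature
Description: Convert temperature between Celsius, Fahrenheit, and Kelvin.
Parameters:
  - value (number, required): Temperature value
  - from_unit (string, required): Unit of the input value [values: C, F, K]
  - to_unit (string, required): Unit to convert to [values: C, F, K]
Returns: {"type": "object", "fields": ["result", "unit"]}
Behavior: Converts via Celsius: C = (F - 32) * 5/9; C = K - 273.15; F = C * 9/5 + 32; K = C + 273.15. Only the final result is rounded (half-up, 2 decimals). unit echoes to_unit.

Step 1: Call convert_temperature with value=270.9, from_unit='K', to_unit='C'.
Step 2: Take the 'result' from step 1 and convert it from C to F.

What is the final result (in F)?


Step 1: convert_temperature(value=270.9, from_unit=K, to_unit=C)
  To C: 270.9 - 273.15 = -2.25
  Target is C: -2.25
  Round to 2 decimals: -2.25
  -> result = -2.25 C
Step 2: convert_temperature(value=-2.25, from_unit=C, to_unit=F)
  Input already in C: -2.25
  To F: -2.25 * 9/5 + 32 = 27.95
  Round to 2 decimals: 27.95
  -> result = 27.95 F
27.95 F


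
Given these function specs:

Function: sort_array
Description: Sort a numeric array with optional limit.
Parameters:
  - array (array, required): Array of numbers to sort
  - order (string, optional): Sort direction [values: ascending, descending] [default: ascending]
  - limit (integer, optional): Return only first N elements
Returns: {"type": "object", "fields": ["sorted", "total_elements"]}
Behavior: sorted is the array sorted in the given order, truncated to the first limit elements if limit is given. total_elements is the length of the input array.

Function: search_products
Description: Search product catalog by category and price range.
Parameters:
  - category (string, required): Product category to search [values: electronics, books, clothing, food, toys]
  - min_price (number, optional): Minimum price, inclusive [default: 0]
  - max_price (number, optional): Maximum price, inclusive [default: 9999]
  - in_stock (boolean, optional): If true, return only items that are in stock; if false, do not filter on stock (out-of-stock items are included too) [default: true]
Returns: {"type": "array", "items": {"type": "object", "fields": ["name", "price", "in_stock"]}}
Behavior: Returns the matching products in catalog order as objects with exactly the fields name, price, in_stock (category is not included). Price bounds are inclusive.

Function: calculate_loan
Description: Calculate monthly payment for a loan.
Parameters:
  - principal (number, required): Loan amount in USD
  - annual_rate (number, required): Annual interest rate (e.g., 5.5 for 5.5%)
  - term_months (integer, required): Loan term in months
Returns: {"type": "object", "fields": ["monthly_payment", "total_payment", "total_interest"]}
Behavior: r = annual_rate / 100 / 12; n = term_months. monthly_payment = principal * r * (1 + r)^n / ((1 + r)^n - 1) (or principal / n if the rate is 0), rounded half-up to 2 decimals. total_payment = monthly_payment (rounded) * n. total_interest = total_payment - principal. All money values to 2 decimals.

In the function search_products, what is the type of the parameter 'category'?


The search_products spec declares:
  - category (string, required): Product category to search [values: electronics, books, clothing, food, toys]
Type:
string


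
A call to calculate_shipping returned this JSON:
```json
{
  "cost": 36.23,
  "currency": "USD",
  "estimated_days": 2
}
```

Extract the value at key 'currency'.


USD


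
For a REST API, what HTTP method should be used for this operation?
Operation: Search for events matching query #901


GET = read, POST = create, PUT = update/replace, DELETE = remove
This operation is a read.
GET


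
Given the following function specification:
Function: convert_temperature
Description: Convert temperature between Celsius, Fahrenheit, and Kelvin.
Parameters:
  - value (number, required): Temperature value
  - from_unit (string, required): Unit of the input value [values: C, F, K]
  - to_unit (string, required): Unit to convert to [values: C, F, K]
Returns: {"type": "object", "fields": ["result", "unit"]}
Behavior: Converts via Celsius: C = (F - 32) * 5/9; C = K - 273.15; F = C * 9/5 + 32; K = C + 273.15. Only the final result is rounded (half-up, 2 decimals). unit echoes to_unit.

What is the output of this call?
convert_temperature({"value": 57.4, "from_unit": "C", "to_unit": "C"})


Input already in C: 57.4
Target is C: 57.4
Round to 2 decimals: 57.4
Output:
{"result": 57.4, "unit": "C"}


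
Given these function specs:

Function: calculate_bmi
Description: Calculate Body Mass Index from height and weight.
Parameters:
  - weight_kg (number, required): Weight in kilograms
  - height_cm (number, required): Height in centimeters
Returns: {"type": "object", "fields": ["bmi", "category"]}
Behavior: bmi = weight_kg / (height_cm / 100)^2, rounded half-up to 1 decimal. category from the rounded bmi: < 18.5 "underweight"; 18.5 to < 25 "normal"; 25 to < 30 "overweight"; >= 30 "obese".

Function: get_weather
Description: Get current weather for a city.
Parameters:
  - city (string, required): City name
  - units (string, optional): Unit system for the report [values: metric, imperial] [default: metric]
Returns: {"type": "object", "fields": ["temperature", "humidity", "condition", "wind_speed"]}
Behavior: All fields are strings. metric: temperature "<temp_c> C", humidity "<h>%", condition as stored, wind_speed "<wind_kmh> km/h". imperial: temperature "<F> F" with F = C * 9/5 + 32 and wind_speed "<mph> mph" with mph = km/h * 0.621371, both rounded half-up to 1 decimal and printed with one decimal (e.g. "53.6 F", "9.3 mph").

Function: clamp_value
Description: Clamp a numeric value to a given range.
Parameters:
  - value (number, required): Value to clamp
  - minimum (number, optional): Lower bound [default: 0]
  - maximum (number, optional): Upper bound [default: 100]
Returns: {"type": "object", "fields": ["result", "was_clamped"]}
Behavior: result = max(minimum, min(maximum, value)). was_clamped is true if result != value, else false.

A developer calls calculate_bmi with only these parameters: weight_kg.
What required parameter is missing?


Required parameters: weight_kg, height_cm
Provided: weight_kg
Missing: height_cm
height_cm


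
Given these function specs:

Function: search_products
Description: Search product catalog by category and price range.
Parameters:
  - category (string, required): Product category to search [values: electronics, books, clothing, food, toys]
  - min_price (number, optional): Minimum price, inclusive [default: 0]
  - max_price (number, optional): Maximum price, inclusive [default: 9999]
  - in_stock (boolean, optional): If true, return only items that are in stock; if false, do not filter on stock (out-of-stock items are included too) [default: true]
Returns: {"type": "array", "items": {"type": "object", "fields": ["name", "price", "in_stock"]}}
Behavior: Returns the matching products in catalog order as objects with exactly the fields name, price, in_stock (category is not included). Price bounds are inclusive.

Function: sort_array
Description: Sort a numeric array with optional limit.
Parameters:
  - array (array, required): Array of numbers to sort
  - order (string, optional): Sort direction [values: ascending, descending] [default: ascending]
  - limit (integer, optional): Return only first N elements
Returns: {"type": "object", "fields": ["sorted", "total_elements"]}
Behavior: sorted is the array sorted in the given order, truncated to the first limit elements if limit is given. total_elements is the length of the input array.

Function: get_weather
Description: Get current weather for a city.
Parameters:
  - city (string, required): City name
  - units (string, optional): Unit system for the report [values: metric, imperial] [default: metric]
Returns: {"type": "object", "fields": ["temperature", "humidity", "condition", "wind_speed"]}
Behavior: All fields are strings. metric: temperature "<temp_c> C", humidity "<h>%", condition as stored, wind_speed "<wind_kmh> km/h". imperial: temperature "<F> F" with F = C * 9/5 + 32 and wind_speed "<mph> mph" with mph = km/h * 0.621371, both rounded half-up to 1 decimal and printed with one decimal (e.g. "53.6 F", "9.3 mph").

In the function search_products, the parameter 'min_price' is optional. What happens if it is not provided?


The search_products spec declares:
  - min_price (number, optional): Minimum price, inclusive [default: 0]
It defaults to 0


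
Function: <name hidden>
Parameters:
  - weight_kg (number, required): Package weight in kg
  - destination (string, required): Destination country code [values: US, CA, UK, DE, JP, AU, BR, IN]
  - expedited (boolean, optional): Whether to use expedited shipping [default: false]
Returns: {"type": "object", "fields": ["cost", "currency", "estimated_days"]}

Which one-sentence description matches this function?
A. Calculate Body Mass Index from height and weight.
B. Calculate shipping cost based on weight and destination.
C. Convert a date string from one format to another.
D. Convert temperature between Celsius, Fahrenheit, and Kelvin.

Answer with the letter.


Parameters weight_kg, destination, expedited and return ["cost", "currency", "estimated_days"] fit: Calculate shipping cost based on weight and destination.
B


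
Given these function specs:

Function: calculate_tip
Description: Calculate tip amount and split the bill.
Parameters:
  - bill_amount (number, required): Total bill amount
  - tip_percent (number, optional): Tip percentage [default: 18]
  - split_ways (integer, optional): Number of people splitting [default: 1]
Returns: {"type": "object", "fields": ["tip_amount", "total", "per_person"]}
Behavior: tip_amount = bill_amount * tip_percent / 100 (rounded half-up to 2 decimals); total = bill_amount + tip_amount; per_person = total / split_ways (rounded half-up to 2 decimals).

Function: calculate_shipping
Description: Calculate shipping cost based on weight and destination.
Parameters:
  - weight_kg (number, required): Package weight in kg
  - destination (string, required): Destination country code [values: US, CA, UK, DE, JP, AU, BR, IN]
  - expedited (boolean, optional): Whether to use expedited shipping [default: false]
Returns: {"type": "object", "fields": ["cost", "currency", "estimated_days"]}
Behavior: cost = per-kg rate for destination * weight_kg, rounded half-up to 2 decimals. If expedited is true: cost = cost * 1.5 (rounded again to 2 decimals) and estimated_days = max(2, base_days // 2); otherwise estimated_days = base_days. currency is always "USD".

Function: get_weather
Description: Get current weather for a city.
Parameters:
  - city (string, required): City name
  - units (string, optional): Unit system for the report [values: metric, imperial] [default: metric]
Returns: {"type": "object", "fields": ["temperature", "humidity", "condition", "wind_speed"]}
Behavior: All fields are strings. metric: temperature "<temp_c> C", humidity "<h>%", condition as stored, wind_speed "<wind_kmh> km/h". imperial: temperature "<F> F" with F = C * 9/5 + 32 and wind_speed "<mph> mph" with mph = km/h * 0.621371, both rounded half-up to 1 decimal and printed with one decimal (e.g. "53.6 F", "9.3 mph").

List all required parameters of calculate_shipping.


Parameters of calculate_shipping and their required/optional flag:
  weight_kg: required
  destination: required
  expedited: optional
destination, weight_kg


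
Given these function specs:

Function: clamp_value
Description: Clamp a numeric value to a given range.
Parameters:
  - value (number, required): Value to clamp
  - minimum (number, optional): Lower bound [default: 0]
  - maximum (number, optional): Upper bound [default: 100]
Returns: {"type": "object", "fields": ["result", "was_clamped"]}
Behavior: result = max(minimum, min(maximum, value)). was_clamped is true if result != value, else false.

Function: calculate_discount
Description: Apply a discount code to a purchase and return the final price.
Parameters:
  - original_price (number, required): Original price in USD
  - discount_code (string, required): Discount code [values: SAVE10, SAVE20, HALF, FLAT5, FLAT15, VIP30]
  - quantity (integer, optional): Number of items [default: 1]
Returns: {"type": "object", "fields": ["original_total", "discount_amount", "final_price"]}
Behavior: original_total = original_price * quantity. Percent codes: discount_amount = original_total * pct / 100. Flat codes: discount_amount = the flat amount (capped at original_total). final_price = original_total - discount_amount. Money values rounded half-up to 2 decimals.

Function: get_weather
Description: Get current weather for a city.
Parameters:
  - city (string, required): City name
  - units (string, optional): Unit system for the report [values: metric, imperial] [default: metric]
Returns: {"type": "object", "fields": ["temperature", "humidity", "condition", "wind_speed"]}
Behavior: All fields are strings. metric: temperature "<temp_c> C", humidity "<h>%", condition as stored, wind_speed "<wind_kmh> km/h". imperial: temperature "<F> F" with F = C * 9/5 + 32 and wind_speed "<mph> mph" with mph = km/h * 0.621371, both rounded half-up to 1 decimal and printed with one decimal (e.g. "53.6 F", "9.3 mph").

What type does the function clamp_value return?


The clamp_value spec declares Returns: {"type": "object", "fields": ["result", "was_clamped"]}
Type:
object
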